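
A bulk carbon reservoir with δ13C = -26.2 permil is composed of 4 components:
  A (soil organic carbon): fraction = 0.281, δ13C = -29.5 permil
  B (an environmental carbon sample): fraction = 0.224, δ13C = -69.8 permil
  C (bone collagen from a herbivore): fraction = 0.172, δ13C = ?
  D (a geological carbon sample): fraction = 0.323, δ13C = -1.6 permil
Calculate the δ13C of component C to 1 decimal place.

Isotope mass balance: δ_bulk = Σ fᵢ·δᵢ.
-26.2 = 0.281×(-29.5) + 0.224×(-69.8) + 0.172×δ_C + 0.323×(-1.6)
0.172·δ_C = -26.2 − (-24.442) = -1.758
δ_C = -1.758 / 0.172 = -10.22 permil

-10.2 permil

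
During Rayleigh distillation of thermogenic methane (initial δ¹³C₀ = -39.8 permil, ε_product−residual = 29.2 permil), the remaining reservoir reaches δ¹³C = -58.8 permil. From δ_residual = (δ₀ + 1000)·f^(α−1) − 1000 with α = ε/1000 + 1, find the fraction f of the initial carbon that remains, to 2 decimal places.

α − 1 = ε/1000 = 0.0292
(δ_res + 1000)/(δ₀ + 1000) = (-58.8 + 1000)/(-39.8 + 1000) = 941.2/960.2 = 0.980212
f = 0.980212^(1/0.0292) = exp(ln(0.980212)/0.0292) = exp(-0.01999/0.0292)
f = exp(-0.6844) = 0.5044

0.50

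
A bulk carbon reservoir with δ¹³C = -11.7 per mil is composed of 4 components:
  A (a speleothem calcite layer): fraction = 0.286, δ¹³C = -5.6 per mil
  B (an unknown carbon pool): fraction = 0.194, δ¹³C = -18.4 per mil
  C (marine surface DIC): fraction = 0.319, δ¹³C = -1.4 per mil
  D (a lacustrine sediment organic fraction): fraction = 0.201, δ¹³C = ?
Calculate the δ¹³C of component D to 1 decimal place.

-30.3 per mil

Isotope mass balance: δ_bulk = Σ fᵢ·δᵢ.
-11.7 = 0.286×(-5.6) + 0.194×(-18.4) + 0.319×(-1.4) + 0.201×δ_D
0.201·δ_D = -11.7 − (-5.618) = -6.082
δ_D = -6.082 / 0.201 = -30.26 per mil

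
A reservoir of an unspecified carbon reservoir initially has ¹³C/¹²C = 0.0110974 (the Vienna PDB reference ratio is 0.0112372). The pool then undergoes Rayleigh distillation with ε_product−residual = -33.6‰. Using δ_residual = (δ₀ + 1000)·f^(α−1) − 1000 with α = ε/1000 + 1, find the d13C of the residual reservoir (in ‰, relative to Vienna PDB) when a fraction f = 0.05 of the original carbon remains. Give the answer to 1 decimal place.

δ₀ = (0.0110974/0.0112372 − 1)×1000 = (0.987559 − 1)×1000 = -12.441‰
α − 1 = ε/1000 = -0.0336
f^(α−1) = 0.05^(-0.0336) = 1.105897
δ_res = (-12.441 + 1000) × 1.105897 − 1000 = 1092.139 − 1000 = 92.14‰

92.1‰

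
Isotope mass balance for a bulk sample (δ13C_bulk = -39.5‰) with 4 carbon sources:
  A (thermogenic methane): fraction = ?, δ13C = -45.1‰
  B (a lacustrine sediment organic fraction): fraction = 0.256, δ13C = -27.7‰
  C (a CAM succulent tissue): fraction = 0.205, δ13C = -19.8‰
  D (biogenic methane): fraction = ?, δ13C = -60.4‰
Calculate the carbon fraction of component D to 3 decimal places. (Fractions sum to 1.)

Let f_D and f_A be the unknown fractions; fractions sum to 1 so f_D + f_A = 0.539.
Mass balance: Σ fᵢ·δᵢ = δ_bulk ⇒ f_D·(-60.4) + f_A·(-45.1) = -39.5 − (-11.150) = -28.350
Substitute f_A = 0.539 − f_D:
f_D·(-60.4 − -45.1) = -28.350 − 0.539×(-45.1) = -4.041
f_D = -4.041 / -15.3 = 0.2641

0.264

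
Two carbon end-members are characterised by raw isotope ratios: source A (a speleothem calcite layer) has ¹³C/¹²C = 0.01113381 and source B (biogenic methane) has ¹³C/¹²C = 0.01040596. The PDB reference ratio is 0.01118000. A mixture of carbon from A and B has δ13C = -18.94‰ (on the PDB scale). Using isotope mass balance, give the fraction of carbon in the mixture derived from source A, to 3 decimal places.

δ_A = (0.01113381/0.01118000 − 1)×1000 = (0.995869 − 1)×1000 = -4.131‰
δ_B = (0.01040596/0.01118000 − 1)×1000 = (0.930766 − 1)×1000 = -69.234‰
f_A = (δ_mix − δ_B)/(δ_A − δ_B) = (-18.94 − (-69.234))/(-4.131 − (-69.234))
f_A = 50.294 / 65.103 = 0.7725

0.773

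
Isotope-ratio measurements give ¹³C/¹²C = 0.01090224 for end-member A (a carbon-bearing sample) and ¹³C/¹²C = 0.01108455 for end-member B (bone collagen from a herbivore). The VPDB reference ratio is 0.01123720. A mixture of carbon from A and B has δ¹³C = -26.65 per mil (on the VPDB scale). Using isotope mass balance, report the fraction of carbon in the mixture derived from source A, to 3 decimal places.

δ_A = (0.01090224/0.01123720 − 1)×1000 = (0.970192 − 1)×1000 = -29.808 per mil
δ_B = (0.01108455/0.01123720 − 1)×1000 = (0.986416 − 1)×1000 = -13.584 per mil
f_A = (δ_mix − δ_B)/(δ_A − δ_B) = (-26.65 − (-13.584))/(-29.808 − (-13.584))
f_A = -13.066 / -16.224 = 0.8053

0.805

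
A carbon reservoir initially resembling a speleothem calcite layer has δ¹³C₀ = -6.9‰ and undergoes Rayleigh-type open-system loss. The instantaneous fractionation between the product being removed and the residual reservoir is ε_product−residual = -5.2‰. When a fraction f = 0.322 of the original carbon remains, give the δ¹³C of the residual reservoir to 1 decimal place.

Rayleigh residual: δ_res = (δ₀ + 1000)·f^(α−1) − 1000
α = ε/1000 + 1 = 0.99480, so α − 1 = -0.00520
f^(α−1) = 0.322^(-0.00520) = 1.005910
δ_res = (-6.9 + 1000) × 1.005910 − 1000 = 998.969 − 1000 = -1.03‰

-1.0‰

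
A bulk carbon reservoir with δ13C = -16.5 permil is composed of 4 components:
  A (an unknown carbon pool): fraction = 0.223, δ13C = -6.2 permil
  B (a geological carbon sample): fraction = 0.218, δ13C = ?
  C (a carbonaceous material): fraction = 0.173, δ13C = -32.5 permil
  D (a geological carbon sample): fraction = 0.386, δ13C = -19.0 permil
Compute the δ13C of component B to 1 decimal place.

-9.9 permil

Isotope mass balance: δ_bulk = Σ fᵢ·δᵢ.
-16.5 = 0.223×(-6.2) + 0.218×δ_B + 0.173×(-32.5) + 0.386×(-19.0)
0.218·δ_B = -16.5 − (-14.339) = -2.161
δ_B = -2.161 / 0.218 = -9.91 permil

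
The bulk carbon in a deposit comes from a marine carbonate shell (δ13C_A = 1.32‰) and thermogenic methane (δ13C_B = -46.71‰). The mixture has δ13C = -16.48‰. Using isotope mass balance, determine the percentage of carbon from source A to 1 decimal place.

δ_mix = f_A·δ_A + (1 − f_A)·δ_B  ⇒  f_A = (δ_mix − δ_B)/(δ_A − δ_B)
f_A = (-16.48 − (-46.71)) / (1.32 − (-46.71))
f_A = 30.23 / 48.03 = 0.6294

62.9%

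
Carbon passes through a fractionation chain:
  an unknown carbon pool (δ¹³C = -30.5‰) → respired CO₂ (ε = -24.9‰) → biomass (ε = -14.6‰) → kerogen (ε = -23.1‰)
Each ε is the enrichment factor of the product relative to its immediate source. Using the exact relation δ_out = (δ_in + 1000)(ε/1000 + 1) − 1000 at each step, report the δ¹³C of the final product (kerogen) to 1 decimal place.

step 1: δ = (-30.50 + 1000)·(-24.9/1000 + 1) − 1000 = -54.64‰
step 2: δ = (-54.64 + 1000)·(-14.6/1000 + 1) − 1000 = -68.44‰
step 3: δ = (-68.44 + 1000)·(-23.1/1000 + 1) − 1000 = -89.96‰

-90.0‰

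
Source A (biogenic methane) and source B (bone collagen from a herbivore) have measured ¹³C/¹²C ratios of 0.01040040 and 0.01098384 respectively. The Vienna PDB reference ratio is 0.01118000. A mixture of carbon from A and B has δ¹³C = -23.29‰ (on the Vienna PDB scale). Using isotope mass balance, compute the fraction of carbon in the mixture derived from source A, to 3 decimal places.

0.110

δ_A = (0.01040040/0.01118000 − 1)×1000 = (0.930268 − 1)×1000 = -69.732‰
δ_B = (0.01098384/0.01118000 − 1)×1000 = (0.982454 − 1)×1000 = -17.546‰
f_A = (δ_mix − δ_B)/(δ_A − δ_B) = (-23.29 − (-17.546))/(-69.732 − (-17.546))
f_A = -5.744 / -52.186 = 0.1101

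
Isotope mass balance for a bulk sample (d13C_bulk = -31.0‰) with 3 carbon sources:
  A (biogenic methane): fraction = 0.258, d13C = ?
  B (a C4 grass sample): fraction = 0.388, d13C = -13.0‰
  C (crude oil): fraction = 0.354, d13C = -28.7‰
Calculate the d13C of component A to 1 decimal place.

-61.2‰

Isotope mass balance: δ_bulk = Σ fᵢ·δᵢ.
-31.0 = 0.258×δ_A + 0.388×(-13.0) + 0.354×(-28.7)
0.258·δ_A = -31.0 − (-15.204) = -15.796
δ_A = -15.796 / 0.258 = -61.23‰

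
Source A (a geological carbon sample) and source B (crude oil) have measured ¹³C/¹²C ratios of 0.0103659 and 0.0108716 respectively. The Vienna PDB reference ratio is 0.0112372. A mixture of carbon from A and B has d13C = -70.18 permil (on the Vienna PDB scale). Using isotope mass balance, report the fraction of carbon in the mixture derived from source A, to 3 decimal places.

0.837

δ_A = (0.0103659/0.0112372 − 1)×1000 = (0.922463 − 1)×1000 = -77.537 permil
δ_B = (0.0108716/0.0112372 − 1)×1000 = (0.967465 − 1)×1000 = -32.535 permil
f_A = (δ_mix − δ_B)/(δ_A − δ_B) = (-70.18 − (-32.535))/(-77.537 − (-32.535))
f_A = -37.645 / -45.002 = 0.8365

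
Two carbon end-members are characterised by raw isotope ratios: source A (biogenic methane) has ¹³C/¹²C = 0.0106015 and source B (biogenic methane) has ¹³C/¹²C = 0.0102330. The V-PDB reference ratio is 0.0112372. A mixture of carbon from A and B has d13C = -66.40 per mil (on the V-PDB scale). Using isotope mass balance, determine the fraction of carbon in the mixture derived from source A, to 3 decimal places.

δ_A = (0.0106015/0.0112372 − 1)×1000 = (0.943429 − 1)×1000 = -56.571 per mil
δ_B = (0.0102330/0.0112372 − 1)×1000 = (0.910636 − 1)×1000 = -89.364 per mil
f_A = (δ_mix − δ_B)/(δ_A − δ_B) = (-66.40 − (-89.364))/(-56.571 − (-89.364))
f_A = 22.964 / 32.793 = 0.7003

0.700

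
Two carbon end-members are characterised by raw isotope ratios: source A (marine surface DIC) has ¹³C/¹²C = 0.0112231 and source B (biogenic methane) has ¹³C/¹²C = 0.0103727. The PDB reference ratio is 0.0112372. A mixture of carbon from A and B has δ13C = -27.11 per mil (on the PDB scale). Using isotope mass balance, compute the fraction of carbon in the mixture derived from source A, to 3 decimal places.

0.658

δ_A = (0.0112231/0.0112372 − 1)×1000 = (0.998745 − 1)×1000 = -1.255 per mil
δ_B = (0.0103727/0.0112372 − 1)×1000 = (0.923068 − 1)×1000 = -76.932 per mil
f_A = (δ_mix − δ_B)/(δ_A − δ_B) = (-27.11 − (-76.932))/(-1.255 − (-76.932))
f_A = 49.822 / 75.677 = 0.6583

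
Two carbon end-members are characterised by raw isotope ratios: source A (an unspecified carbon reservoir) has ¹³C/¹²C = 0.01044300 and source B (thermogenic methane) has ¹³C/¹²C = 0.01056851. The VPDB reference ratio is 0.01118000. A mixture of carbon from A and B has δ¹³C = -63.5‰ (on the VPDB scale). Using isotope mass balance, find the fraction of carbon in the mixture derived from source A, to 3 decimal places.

0.784

δ_A = (0.01044300/0.01118000 − 1)×1000 = (0.934079 − 1)×1000 = -65.921‰
δ_B = (0.01056851/0.01118000 − 1)×1000 = (0.945305 − 1)×1000 = -54.695‰
f_A = (δ_mix − δ_B)/(δ_A − δ_B) = (-63.5 − (-54.695))/(-65.921 − (-54.695))
f_A = -8.805 / -11.226 = 0.7843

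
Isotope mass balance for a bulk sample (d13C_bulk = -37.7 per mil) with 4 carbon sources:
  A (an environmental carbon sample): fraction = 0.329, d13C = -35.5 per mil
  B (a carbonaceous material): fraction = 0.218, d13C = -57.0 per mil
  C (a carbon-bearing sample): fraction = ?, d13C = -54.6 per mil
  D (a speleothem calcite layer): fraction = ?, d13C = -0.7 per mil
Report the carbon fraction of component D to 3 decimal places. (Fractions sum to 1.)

Let f_D and f_C be the unknown fractions; fractions sum to 1 so f_D + f_C = 0.453.
Mass balance: Σ fᵢ·δᵢ = δ_bulk ⇒ f_D·(-0.7) + f_C·(-54.6) = -37.7 − (-24.105) = -13.595
Substitute f_C = 0.453 − f_D:
f_D·(-0.7 − -54.6) = -13.595 − 0.453×(-54.6) = 11.139
f_D = 11.139 / 53.9 = 0.2067

0.207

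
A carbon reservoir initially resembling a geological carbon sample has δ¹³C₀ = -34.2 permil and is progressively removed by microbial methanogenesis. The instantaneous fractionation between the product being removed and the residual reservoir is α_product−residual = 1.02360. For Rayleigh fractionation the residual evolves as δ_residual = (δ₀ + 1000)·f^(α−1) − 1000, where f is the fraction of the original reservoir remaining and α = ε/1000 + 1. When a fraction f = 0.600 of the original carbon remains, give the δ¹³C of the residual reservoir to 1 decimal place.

-45.8 permil

Rayleigh residual: δ_res = (δ₀ + 1000)·f^(α−1) − 1000
α − 1 = 0.02360
f^(α−1) = 0.600^(0.02360) = 0.988017
δ_res = (-34.2 + 1000) × 0.988017 − 1000 = 954.227 − 1000 = -45.77 permil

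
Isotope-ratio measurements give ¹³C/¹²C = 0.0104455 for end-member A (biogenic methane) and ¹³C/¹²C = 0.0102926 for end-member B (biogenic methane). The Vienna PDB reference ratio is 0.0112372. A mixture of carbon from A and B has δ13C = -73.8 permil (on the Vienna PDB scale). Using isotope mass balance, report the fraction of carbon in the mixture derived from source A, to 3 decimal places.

δ_A = (0.0104455/0.0112372 − 1)×1000 = (0.929547 − 1)×1000 = -70.453 permil
δ_B = (0.0102926/0.0112372 − 1)×1000 = (0.915940 − 1)×1000 = -84.060 permil
f_A = (δ_mix − δ_B)/(δ_A − δ_B) = (-73.8 − (-84.060))/(-70.453 − (-84.060))
f_A = 10.260 / 13.607 = 0.7541

0.754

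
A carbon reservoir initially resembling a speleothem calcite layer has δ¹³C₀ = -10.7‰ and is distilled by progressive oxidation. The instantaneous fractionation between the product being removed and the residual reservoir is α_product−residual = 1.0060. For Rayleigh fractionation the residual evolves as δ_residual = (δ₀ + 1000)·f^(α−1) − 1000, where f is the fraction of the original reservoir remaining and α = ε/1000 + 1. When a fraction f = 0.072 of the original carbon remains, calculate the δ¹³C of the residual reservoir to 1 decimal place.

-26.2‰

Rayleigh residual: δ_res = (δ₀ + 1000)·f^(α−1) − 1000
α − 1 = 0.00600
f^(α−1) = 0.072^(0.00600) = 0.984337
δ_res = (-10.7 + 1000) × 0.984337 − 1000 = 973.805 − 1000 = -26.19‰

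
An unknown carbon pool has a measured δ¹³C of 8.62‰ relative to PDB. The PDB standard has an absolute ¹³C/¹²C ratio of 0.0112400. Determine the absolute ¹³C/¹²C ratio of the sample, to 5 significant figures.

0.011337

R_sample = R_standard × (δ¹³C/1000 + 1)
R_sample = 0.0112400 × (8.62/1000 + 1) = 0.0112400 × 1.008620
R_sample = 0.0113369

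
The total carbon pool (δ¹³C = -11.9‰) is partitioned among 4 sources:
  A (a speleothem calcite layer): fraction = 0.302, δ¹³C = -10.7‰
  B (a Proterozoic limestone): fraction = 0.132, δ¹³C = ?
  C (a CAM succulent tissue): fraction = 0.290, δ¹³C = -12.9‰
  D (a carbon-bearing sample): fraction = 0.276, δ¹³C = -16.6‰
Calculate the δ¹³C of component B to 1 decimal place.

Isotope mass balance: δ_bulk = Σ fᵢ·δᵢ.
-11.9 = 0.302×(-10.7) + 0.132×δ_B + 0.290×(-12.9) + 0.276×(-16.6)
0.132·δ_B = -11.9 − (-11.554) = -0.346
δ_B = -0.346 / 0.132 = -2.62‰

-2.6‰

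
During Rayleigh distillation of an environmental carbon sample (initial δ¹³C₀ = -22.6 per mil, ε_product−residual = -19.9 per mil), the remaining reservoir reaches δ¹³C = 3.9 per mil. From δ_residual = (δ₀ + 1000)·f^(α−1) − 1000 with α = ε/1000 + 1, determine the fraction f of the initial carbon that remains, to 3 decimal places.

0.261

α − 1 = ε/1000 = -0.0199
(δ_res + 1000)/(δ₀ + 1000) = (3.9 + 1000)/(-22.6 + 1000) = 1003.9/977.4 = 1.027113
f = 1.027113^(1/-0.0199) = exp(ln(1.027113)/-0.0199) = exp(0.02675/-0.0199)
f = exp(-1.3443) = 0.2607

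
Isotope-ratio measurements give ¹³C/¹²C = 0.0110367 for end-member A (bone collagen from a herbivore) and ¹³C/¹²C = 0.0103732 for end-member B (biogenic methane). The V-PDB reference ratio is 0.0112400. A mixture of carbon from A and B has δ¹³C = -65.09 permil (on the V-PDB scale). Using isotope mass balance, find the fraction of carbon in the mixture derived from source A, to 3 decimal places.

0.204

δ_A = (0.0110367/0.0112400 − 1)×1000 = (0.981913 − 1)×1000 = -18.087 permil
δ_B = (0.0103732/0.0112400 − 1)×1000 = (0.922883 − 1)×1000 = -77.117 permil
f_A = (δ_mix − δ_B)/(δ_A − δ_B) = (-65.09 − (-77.117))/(-18.087 − (-77.117))
f_A = 12.027 / 59.030 = 0.2038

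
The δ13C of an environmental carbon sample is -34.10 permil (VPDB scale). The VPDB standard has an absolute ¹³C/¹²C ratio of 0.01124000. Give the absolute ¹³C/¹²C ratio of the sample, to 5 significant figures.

R_sample = R_standard × (δ13C/1000 + 1)
R_sample = 0.01124000 × (-34.10/1000 + 1) = 0.01124000 × 0.965900
R_sample = 0.0108567

0.010857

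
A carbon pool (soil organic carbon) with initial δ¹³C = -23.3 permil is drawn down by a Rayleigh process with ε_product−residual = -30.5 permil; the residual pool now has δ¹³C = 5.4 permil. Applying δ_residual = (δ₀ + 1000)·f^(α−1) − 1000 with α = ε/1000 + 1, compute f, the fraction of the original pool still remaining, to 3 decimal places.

α − 1 = ε/1000 = -0.0305
(δ_res + 1000)/(δ₀ + 1000) = (5.4 + 1000)/(-23.3 + 1000) = 1005.4/976.7 = 1.029385
f = 1.029385^(1/-0.0305) = exp(ln(1.029385)/-0.0305) = exp(0.02896/-0.0305)
f = exp(-0.9495) = 0.3869

0.387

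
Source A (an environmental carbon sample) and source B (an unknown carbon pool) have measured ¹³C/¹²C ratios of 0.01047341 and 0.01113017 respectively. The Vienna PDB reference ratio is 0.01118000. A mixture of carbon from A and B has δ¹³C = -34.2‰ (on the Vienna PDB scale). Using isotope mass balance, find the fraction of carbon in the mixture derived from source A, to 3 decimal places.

0.506

δ_A = (0.01047341/0.01118000 − 1)×1000 = (0.936799 − 1)×1000 = -63.201‰
δ_B = (0.01113017/0.01118000 − 1)×1000 = (0.995543 − 1)×1000 = -4.457‰
f_A = (δ_mix − δ_B)/(δ_A − δ_B) = (-34.2 − (-4.457))/(-63.201 − (-4.457))
f_A = -29.743 / -58.744 = 0.5063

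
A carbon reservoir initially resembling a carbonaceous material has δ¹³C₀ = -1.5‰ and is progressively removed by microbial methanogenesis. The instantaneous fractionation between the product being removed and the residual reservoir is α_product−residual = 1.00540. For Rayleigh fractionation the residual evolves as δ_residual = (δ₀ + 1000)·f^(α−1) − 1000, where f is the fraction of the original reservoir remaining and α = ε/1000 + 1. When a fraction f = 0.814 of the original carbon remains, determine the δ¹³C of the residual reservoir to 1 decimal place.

Rayleigh residual: δ_res = (δ₀ + 1000)·f^(α−1) − 1000
α − 1 = 0.00540
f^(α−1) = 0.814^(0.00540) = 0.998889
δ_res = (-1.5 + 1000) × 0.998889 − 1000 = 997.391 − 1000 = -2.61‰

-2.6‰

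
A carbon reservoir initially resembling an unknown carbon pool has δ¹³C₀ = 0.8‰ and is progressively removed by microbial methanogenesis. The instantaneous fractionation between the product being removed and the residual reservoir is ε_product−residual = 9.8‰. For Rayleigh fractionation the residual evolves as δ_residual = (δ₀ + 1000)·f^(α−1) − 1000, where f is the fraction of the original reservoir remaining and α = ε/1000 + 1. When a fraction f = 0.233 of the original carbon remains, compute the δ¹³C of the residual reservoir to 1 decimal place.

Rayleigh residual: δ_res = (δ₀ + 1000)·f^(α−1) − 1000
α = ε/1000 + 1 = 1.00980, so α − 1 = 0.00980
f^(α−1) = 0.233^(0.00980) = 0.985826
δ_res = (0.8 + 1000) × 0.985826 − 1000 = 986.614 − 1000 = -13.39‰

-13.4‰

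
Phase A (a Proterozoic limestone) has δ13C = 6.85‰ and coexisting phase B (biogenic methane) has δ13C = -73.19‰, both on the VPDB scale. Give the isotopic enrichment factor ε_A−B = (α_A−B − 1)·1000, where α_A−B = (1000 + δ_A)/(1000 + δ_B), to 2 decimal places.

α_A−B = (1000 + 6.85) / (1000 + -73.19) = 1006.85 / 926.81 = 1.086361
ε_A−B = (1.086361 − 1) × 1000 = 86.361‰
(The approximation ε ≈ δ_A − δ_B would give 80.04‰.)

86.36‰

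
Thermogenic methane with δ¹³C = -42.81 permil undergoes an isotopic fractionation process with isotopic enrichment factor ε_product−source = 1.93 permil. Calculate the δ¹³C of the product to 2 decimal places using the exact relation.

Exactly, δ_product = (δ_source + 1000)·(ε/1000 + 1) − 1000.
δ_product = (-42.81 + 1000) × (1.93/1000 + 1) − 1000
δ_product = -40.963 permil

-40.96 permil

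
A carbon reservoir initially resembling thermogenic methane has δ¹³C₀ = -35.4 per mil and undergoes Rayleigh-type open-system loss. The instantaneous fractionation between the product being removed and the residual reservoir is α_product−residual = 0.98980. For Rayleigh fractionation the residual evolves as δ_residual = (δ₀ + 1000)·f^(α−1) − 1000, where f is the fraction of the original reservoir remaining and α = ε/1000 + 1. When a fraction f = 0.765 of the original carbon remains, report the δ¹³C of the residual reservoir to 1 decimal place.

-32.8 per mil

Rayleigh residual: δ_res = (δ₀ + 1000)·f^(α−1) − 1000
α − 1 = -0.01020
f^(α−1) = 0.765^(-0.01020) = 1.002736
δ_res = (-35.4 + 1000) × 1.002736 − 1000 = 967.239 − 1000 = -32.76 per mil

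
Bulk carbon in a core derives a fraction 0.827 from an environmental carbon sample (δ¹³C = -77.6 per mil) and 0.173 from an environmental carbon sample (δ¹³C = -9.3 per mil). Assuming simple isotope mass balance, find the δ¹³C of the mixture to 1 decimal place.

-65.8 per mil

δ_mix = f_A·δ_A + f_B·δ_B
δ_mix = 0.827 × (-77.6) + 0.173 × (-9.3)
δ_mix = -64.18 + -1.61 = -65.78 per mil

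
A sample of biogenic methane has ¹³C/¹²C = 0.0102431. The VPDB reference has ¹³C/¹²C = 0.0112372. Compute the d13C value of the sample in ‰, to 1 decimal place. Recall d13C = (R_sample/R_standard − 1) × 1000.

-88.5‰

d13C = (R_sample / R_standard − 1) × 1000
R_sample / R_standard = 0.0102431 / 0.0112372 = 0.911535
d13C = (0.911535 − 1) × 1000 = -88.47‰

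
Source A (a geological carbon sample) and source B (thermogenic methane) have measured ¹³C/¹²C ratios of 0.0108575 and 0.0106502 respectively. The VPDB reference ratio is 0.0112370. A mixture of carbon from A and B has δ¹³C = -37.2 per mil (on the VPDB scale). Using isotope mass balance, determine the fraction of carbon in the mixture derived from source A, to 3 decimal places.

0.814

δ_A = (0.0108575/0.0112370 − 1)×1000 = (0.966228 − 1)×1000 = -33.772 per mil
δ_B = (0.0106502/0.0112370 − 1)×1000 = (0.947780 − 1)×1000 = -52.220 per mil
f_A = (δ_mix − δ_B)/(δ_A − δ_B) = (-37.2 − (-52.220))/(-33.772 − (-52.220))
f_A = 15.020 / 18.448 = 0.8142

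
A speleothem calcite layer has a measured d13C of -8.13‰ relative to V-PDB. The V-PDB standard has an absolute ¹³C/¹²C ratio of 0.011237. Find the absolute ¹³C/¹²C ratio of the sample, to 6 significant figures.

0.0111456

R_sample = R_standard × (d13C/1000 + 1)
R_sample = 0.011237 × (-8.13/1000 + 1) = 0.011237 × 0.991870
R_sample = 0.0111456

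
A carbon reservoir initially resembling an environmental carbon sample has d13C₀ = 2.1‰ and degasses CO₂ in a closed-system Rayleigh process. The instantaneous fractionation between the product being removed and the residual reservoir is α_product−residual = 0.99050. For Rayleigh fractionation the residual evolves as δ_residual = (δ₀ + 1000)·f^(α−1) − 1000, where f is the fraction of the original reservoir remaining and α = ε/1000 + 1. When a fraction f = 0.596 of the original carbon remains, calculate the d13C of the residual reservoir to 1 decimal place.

Rayleigh residual: δ_res = (δ₀ + 1000)·f^(α−1) − 1000
α − 1 = -0.00950
f^(α−1) = 0.596^(-0.00950) = 1.004928
δ_res = (2.1 + 1000) × 1.004928 − 1000 = 1007.039 − 1000 = 7.04‰

7.0‰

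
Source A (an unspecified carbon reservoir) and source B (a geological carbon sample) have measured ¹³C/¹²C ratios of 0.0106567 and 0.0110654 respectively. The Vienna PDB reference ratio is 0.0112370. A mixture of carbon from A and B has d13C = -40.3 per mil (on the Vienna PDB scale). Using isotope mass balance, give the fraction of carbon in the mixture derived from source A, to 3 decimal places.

0.688

δ_A = (0.0106567/0.0112370 − 1)×1000 = (0.948358 − 1)×1000 = -51.642 per mil
δ_B = (0.0110654/0.0112370 − 1)×1000 = (0.984729 − 1)×1000 = -15.271 per mil
f_A = (δ_mix − δ_B)/(δ_A − δ_B) = (-40.3 − (-15.271))/(-51.642 − (-15.271))
f_A = -25.029 / -36.371 = 0.6882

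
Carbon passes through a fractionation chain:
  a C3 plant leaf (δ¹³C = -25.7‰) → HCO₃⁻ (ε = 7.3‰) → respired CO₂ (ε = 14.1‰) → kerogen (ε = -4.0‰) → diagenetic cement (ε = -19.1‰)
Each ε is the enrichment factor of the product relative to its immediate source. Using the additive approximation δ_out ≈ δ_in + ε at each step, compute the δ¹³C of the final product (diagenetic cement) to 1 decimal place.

step 1: δ ≈ -25.7 + (7.3) = -18.4‰
step 2: δ ≈ -18.4 + (14.1) = -4.3‰
step 3: δ ≈ -4.3 + (-4.0) = -8.3‰
step 4: δ ≈ -8.3 + (-19.1) = -27.4‰

-27.4‰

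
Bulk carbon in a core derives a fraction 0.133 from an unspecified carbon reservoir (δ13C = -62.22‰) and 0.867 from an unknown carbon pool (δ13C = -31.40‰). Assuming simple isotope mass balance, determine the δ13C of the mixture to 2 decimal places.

δ_mix = f_A·δ_A + f_B·δ_B
δ_mix = 0.133 × (-62.22) + 0.867 × (-31.40)
δ_mix = -8.275 + -27.224 = -35.499‰

-35.50‰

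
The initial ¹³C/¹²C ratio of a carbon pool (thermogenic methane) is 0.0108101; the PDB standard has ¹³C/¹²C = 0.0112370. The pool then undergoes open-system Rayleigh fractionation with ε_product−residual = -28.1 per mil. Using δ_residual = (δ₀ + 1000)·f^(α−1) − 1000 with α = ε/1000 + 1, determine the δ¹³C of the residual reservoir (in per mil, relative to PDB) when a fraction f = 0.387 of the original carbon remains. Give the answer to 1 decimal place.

-12.0 per mil

δ₀ = (0.0108101/0.0112370 − 1)×1000 = (0.962009 − 1)×1000 = -37.991 per mil
α − 1 = ε/1000 = -0.0281
f^(α−1) = 0.387^(-0.0281) = 1.027035
δ_res = (-37.991 + 1000) × 1.027035 − 1000 = 988.018 − 1000 = -11.98 per mil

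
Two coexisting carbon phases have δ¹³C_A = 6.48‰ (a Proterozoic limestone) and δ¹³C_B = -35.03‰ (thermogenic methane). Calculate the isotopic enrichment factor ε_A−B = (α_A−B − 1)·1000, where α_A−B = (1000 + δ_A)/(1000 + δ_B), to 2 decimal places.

α_A−B = (1000 + 6.48) / (1000 + -35.03) = 1006.48 / 964.97 = 1.043017
ε_A−B = (1.043017 − 1) × 1000 = 43.017‰
(The approximation ε ≈ δ_A − δ_B would give 41.51‰.)

43.02‰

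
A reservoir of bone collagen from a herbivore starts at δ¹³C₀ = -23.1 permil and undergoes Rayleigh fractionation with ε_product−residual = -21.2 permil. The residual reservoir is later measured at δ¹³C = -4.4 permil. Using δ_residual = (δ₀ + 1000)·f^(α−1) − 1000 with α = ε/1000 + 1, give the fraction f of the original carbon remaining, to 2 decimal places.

α − 1 = ε/1000 = -0.0212
(δ_res + 1000)/(δ₀ + 1000) = (-4.4 + 1000)/(-23.1 + 1000) = 995.6/976.9 = 1.019142
f = 1.019142^(1/-0.0212) = exp(ln(1.019142)/-0.0212) = exp(0.01896/-0.0212)
f = exp(-0.8944) = 0.4089

0.41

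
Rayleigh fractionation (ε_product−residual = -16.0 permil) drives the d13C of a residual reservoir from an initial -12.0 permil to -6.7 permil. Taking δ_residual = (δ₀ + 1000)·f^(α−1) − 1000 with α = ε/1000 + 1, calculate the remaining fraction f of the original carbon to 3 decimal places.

0.716

α − 1 = ε/1000 = -0.0160
(δ_res + 1000)/(δ₀ + 1000) = (-6.7 + 1000)/(-12.0 + 1000) = 993.3/988.0 = 1.005364
f = 1.005364^(1/-0.0160) = exp(ln(1.005364)/-0.0160) = exp(0.00535/-0.0160)
f = exp(-0.3344) = 0.7158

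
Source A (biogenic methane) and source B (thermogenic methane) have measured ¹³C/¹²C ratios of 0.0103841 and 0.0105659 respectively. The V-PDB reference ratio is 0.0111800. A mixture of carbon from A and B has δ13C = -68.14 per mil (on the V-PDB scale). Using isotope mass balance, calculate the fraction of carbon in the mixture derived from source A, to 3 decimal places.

δ_A = (0.0103841/0.0111800 − 1)×1000 = (0.928810 − 1)×1000 = -71.190 per mil
δ_B = (0.0105659/0.0111800 − 1)×1000 = (0.945072 − 1)×1000 = -54.928 per mil
f_A = (δ_mix − δ_B)/(δ_A − δ_B) = (-68.14 − (-54.928))/(-71.190 − (-54.928))
f_A = -13.212 / -16.261 = 0.8125

0.812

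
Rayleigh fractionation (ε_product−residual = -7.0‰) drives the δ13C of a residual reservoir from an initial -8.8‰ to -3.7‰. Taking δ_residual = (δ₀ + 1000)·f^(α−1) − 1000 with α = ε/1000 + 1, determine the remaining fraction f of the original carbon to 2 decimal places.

0.48

α − 1 = ε/1000 = -0.0070
(δ_res + 1000)/(δ₀ + 1000) = (-3.7 + 1000)/(-8.8 + 1000) = 996.3/991.2 = 1.005145
f = 1.005145^(1/-0.0070) = exp(ln(1.005145)/-0.0070) = exp(0.00513/-0.0070)
f = exp(-0.7332) = 0.4804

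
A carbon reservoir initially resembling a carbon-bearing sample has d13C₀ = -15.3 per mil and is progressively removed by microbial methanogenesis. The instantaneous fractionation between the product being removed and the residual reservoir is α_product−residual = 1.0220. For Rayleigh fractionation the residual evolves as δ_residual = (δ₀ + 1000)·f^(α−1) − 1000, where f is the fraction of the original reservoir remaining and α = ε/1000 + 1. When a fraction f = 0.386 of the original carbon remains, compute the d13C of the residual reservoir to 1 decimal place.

Rayleigh residual: δ_res = (δ₀ + 1000)·f^(α−1) − 1000
α − 1 = 0.02200
f^(α−1) = 0.386^(0.02200) = 0.979276
δ_res = (-15.3 + 1000) × 0.979276 − 1000 = 964.293 − 1000 = -35.71 per mil

-35.7 per mil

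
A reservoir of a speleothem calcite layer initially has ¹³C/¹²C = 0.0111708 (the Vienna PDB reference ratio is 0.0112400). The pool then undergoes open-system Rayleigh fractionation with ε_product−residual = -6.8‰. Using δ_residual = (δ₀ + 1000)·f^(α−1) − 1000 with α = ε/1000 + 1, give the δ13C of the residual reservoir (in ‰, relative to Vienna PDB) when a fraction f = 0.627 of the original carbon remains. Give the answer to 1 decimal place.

δ₀ = (0.0111708/0.0112400 − 1)×1000 = (0.993843 − 1)×1000 = -6.157‰
α − 1 = ε/1000 = -0.0068
f^(α−1) = 0.627^(-0.0068) = 1.003179
δ_res = (-6.157 + 1000) × 1.003179 − 1000 = 997.003 − 1000 = -3.00‰

-3.0‰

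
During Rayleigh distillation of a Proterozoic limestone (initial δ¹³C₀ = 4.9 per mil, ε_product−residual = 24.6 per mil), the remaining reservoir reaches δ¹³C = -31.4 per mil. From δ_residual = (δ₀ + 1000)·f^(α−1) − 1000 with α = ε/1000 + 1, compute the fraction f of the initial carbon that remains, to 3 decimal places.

α − 1 = ε/1000 = 0.0246
(δ_res + 1000)/(δ₀ + 1000) = (-31.4 + 1000)/(4.9 + 1000) = 968.6/1004.9 = 0.963877
f = 0.963877^(1/0.0246) = exp(ln(0.963877)/0.0246) = exp(-0.03679/0.0246)
f = exp(-1.4956) = 0.2241

0.224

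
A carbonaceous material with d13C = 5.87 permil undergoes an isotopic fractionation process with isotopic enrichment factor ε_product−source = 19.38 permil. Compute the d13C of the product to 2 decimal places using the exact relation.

25.36 permil

To first order, δ_product ≈ δ_source + ε = 25.25 permil.
Exactly, δ_product = (δ_source + 1000)·(ε/1000 + 1) − 1000.
δ_product = (5.87 + 1000) × (19.38/1000 + 1) − 1000
δ_product = 25.364 permil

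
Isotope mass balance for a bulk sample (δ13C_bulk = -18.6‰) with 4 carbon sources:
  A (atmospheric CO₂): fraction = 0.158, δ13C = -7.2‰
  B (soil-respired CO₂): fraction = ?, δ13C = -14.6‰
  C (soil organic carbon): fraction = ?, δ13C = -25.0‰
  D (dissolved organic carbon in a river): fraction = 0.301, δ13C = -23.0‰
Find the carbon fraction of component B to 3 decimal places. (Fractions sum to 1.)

0.287

Let f_B and f_C be the unknown fractions; fractions sum to 1 so f_B + f_C = 0.541.
Mass balance: Σ fᵢ·δᵢ = δ_bulk ⇒ f_B·(-14.6) + f_C·(-25.0) = -18.6 − (-8.061) = -10.539
Substitute f_C = 0.541 − f_B:
f_B·(-14.6 − -25.0) = -10.539 − 0.541×(-25.0) = 2.986
f_B = 2.986 / 10.4 = 0.2871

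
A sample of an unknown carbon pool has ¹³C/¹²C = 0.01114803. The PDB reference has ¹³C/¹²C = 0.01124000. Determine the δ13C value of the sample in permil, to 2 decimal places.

-8.18 permil

δ13C = (R_sample / R_standard − 1) × 1000
R_sample / R_standard = 0.01114803 / 0.01124000 = 0.991818
δ13C = (0.991818 − 1) × 1000 = -8.182 permil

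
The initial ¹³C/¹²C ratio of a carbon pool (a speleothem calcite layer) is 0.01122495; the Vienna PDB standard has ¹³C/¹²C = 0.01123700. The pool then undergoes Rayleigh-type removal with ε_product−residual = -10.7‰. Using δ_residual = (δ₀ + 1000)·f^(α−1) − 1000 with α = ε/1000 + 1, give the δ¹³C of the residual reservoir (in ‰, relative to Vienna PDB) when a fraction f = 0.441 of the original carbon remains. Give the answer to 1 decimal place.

7.7‰

δ₀ = (0.01122495/0.01123700 − 1)×1000 = (0.998928 − 1)×1000 = -1.072‰
α − 1 = ε/1000 = -0.0107
f^(α−1) = 0.441^(-0.0107) = 1.008799
δ_res = (-1.072 + 1000) × 1.008799 − 1000 = 1007.717 − 1000 = 7.72‰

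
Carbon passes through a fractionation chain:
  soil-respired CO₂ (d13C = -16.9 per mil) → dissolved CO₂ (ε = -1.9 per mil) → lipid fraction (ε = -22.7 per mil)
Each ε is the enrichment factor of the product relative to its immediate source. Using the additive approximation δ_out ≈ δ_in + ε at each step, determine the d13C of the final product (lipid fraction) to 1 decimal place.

step 1: δ ≈ -16.9 + (-1.9) = -18.8 per mil
step 2: δ ≈ -18.8 + (-22.7) = -41.5 per mil

-41.5 per mil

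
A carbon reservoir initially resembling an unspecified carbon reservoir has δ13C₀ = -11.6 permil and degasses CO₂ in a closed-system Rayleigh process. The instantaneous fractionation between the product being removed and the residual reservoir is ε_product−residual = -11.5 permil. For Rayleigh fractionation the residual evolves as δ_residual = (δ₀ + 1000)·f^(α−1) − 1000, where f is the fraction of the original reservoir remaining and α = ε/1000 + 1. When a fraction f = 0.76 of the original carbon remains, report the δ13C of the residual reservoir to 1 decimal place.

Rayleigh residual: δ_res = (δ₀ + 1000)·f^(α−1) − 1000
α = ε/1000 + 1 = 0.98850, so α − 1 = -0.01150
f^(α−1) = 0.76^(-0.01150) = 1.003161
δ_res = (-11.6 + 1000) × 1.003161 − 1000 = 991.524 − 1000 = -8.48 permil

-8.5 permil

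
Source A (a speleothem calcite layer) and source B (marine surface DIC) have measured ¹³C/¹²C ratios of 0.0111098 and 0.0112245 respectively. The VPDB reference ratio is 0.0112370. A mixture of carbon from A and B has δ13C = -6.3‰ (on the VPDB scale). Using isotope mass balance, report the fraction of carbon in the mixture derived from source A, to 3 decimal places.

δ_A = (0.0111098/0.0112370 − 1)×1000 = (0.988680 − 1)×1000 = -11.320‰
δ_B = (0.0112245/0.0112370 − 1)×1000 = (0.998888 − 1)×1000 = -1.112‰
f_A = (δ_mix − δ_B)/(δ_A − δ_B) = (-6.3 − (-1.112))/(-11.320 − (-1.112))
f_A = -5.188 / -10.207 = 0.5082

0.508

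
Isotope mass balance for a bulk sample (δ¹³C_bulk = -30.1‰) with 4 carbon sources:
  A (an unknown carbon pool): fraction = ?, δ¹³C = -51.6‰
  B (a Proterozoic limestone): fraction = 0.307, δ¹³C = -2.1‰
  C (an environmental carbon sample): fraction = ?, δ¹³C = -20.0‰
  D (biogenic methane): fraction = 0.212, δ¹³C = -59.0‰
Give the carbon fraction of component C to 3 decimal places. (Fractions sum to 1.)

0.249

Let f_C and f_A be the unknown fractions; fractions sum to 1 so f_C + f_A = 0.481.
Mass balance: Σ fᵢ·δᵢ = δ_bulk ⇒ f_C·(-20.0) + f_A·(-51.6) = -30.1 − (-13.153) = -16.947
Substitute f_A = 0.481 − f_C:
f_C·(-20.0 − -51.6) = -16.947 − 0.481×(-51.6) = 7.872
f_C = 7.872 / 31.6 = 0.2491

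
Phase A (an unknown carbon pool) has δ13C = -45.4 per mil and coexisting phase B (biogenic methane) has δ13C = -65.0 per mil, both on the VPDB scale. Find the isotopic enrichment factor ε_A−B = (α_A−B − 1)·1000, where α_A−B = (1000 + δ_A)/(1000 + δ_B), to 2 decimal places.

α_A−B = (1000 + -45.4) / (1000 + -65.0) = 954.6 / 935.0 = 1.020963
ε_A−B = (1.020963 − 1) × 1000 = 20.963 per mil
(The approximation ε ≈ δ_A − δ_B would give 19.6 per mil.)

20.96 per mil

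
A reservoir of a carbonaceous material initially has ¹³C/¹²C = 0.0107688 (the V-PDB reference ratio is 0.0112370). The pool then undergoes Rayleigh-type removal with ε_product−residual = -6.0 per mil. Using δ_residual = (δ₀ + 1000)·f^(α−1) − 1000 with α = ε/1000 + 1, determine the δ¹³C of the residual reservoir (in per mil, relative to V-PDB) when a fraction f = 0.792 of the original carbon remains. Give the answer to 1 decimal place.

δ₀ = (0.0107688/0.0112370 − 1)×1000 = (0.958334 − 1)×1000 = -41.666 per mil
α − 1 = ε/1000 = -0.0060
f^(α−1) = 0.792^(-0.0060) = 1.001400
δ_res = (-41.666 + 1000) × 1.001400 − 1000 = 959.676 − 1000 = -40.32 per mil

-40.3 per mil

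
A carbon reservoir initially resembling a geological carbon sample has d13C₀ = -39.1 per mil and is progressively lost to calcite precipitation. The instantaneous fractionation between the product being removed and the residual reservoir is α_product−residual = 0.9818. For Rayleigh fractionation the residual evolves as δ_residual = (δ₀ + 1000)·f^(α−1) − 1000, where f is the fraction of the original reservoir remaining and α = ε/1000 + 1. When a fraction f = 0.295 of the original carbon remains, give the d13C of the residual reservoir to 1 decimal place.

-17.5 per mil

Rayleigh residual: δ_res = (δ₀ + 1000)·f^(α−1) − 1000
α − 1 = -0.01820
f^(α−1) = 0.295^(-0.01820) = 1.022467
δ_res = (-39.1 + 1000) × 1.022467 − 1000 = 982.488 − 1000 = -17.51 per mil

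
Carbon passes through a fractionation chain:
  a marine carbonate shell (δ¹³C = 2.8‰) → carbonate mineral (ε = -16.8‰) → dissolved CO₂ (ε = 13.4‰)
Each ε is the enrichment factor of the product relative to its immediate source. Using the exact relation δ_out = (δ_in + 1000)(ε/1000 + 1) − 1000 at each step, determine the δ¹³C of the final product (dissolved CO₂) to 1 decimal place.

step 1: δ = (2.80 + 1000)·(-16.8/1000 + 1) − 1000 = -14.05‰
step 2: δ = (-14.05 + 1000)·(13.4/1000 + 1) − 1000 = -0.84‰

-0.8‰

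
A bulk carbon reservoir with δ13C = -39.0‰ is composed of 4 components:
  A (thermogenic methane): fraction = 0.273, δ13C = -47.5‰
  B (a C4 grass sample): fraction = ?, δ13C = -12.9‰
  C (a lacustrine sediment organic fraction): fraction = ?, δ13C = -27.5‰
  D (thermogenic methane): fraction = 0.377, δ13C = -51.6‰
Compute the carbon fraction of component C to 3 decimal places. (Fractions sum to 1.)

0.141

Let f_C and f_B be the unknown fractions; fractions sum to 1 so f_C + f_B = 0.350.
Mass balance: Σ fᵢ·δᵢ = δ_bulk ⇒ f_C·(-27.5) + f_B·(-12.9) = -39.0 − (-32.421) = -6.579
Substitute f_B = 0.350 − f_C:
f_C·(-27.5 − -12.9) = -6.579 − 0.350×(-12.9) = -2.064
f_C = -2.064 / -14.6 = 0.1414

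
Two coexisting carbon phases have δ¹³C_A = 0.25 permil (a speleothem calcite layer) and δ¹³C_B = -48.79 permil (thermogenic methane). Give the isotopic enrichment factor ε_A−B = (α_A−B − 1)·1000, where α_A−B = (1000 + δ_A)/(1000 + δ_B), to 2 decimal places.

α_A−B = (1000 + 0.25) / (1000 + -48.79) = 1000.25 / 951.21 = 1.051555
ε_A−B = (1.051555 − 1) × 1000 = 51.555 permil
(The approximation ε ≈ δ_A − δ_B would give 49.04 permil.)

51.56 permil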